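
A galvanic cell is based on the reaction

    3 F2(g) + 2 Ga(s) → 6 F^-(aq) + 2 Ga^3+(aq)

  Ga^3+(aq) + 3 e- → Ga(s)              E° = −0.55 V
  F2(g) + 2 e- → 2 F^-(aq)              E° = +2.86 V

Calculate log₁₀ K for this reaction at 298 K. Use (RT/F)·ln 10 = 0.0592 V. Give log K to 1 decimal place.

The F₂/F⁻ couple is reduced (cathode); E°cell = +2.86 − (−0.55) = +3.41 V with n = 6.
At equilibrium E = 0, so log K = nE°cell / 0.0592 = (6)(+3.41) / 0.0592 = 345.6.

log K = 345.6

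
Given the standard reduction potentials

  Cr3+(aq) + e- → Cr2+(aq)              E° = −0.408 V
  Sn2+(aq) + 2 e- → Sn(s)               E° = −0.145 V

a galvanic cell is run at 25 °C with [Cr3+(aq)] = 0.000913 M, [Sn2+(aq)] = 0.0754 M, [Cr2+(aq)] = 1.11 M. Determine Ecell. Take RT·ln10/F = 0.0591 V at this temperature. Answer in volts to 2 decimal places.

+0.41 V

The Sn²⁺/Sn couple has the more positive E°, so it is the cathode; Cr³⁺/Cr²⁺ is the anode.
E°cell = E°cat − E°an = −0.145 − (−0.408) = +0.263 V; n = 2.
For the overall reaction Sn2+(aq) + 2 Cr2+(aq) → Sn(s) + 2 Cr3+(aq), Q = [Cr3+(aq)]^2 / ([Sn2+(aq)]·[Cr2+(aq)]^2) = 8.97×10^−6, giving log Q = −5.047.
By the Nernst equation, E = +0.263 − (0.0591/2)·(−5.047) = +0.41 V.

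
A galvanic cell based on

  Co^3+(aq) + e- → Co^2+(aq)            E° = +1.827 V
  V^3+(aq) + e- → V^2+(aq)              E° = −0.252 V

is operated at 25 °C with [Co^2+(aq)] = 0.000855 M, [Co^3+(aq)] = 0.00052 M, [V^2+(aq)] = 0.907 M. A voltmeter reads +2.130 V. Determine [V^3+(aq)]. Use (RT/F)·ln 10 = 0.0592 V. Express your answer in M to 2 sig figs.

Co³⁺/Co²⁺ is the cathode (higher E°); E°cell = +1.827 − (−0.252) = +2.079 V with n = 1.
Rearranging E = E° − (0.0592/n)·log Q gives log Q = 1(+2.079 − (+2.130))/0.0592 = −0.861.
The balanced reaction is Co^3+(aq) + V^2+(aq) → Co^2+(aq) + V^3+(aq), so Q = ([Co^2+(aq)]·[V^3+(aq)]) / ([Co^3+(aq)]·[V^2+(aq)]).
Solving for the unknown gives log [V^3+(aq)] = −1.119, so [V^3+(aq)] ≈ 0.076 M.

0.076 M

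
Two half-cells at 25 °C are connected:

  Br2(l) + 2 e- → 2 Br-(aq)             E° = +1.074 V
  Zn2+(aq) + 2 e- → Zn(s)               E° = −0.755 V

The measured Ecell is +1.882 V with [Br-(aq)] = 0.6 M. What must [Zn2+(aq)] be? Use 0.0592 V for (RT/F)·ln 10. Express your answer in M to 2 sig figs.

The Br₂/Br⁻ couple has the larger reduction potential, so it is the cathode: E°cell = +1.074 − (−0.755) = +1.829 V and n = 2.
Rearranging E = E° − (0.0592/n)·log Q gives log Q = 2(+1.829 − (+1.882))/0.0592 = −1.791.
Balancing electrons gives Br2(l) + Zn(s) → 2 Br-(aq) + Zn2+(aq); thus Q = [Br-(aq)]^2·[Zn2+(aq)].
Isolating [Zn2+(aq)] in Q = 10^{−1.791} yields log [Zn2+(aq)] = −1.347, i.e. 0.045 M.

0.045 M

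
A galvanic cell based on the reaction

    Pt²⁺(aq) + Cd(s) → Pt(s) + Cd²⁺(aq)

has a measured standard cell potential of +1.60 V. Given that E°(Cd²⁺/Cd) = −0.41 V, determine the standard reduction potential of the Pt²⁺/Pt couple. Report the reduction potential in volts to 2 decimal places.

In the reaction as written the Pt²⁺/Pt couple is reduced (cathode) and Cd²⁺/Cd is oxidized (anode), so E°cell = E°(Pt²⁺/Pt) − E°(Cd²⁺/Cd).
E°(Pt²⁺/Pt) = E°cell + E°(anode) = +1.60 + (−0.41) = +1.19 V.

+1.19 V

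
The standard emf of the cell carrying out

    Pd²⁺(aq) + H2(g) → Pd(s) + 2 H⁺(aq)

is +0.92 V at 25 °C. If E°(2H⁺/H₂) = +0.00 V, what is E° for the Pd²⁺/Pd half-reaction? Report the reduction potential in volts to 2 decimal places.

+0.92 V

In the reaction as written the Pd²⁺/Pd couple is reduced (cathode) and 2H⁺/H₂ is oxidized (anode), so E°cell = E°(Pd²⁺/Pd) − E°(2H⁺/H₂).
E°(Pd²⁺/Pd) = E°cell + E°(anode) = +0.92 + (+0.00) = +0.92 V.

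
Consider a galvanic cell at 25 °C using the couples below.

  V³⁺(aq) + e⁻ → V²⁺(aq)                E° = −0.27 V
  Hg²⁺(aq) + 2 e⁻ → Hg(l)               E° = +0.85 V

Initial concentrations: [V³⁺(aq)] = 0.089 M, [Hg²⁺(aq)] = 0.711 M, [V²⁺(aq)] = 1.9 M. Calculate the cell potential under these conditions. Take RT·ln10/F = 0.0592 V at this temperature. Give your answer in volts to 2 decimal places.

Hg²⁺/Hg is reduced (cathode, E° = +0.85 V) and V³⁺/V²⁺ is oxidized (anode).
E°cell = +0.85 − (−0.27) = +1.12 V, with n = 2 electrons transferred.
The balanced reaction is Hg²⁺(aq) + 2 V²⁺(aq) → Hg(l) + 2 V³⁺(aq), so Q = [V³⁺(aq)]^2 / ([Hg²⁺(aq)]·[V²⁺(aq)]^2) = 0.00309 and log Q = −2.511.
E = E° − (0.0592/n)·log Q = +1.12 − (0.0592/2)(−2.511) = +1.19 V.

+1.19 V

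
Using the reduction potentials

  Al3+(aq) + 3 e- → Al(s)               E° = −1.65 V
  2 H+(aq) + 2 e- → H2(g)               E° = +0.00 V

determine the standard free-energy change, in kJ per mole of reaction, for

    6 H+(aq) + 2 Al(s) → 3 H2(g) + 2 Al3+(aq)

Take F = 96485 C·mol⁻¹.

In the reaction as written H+(aq) is reduced, so the 2H⁺/H₂ couple is the cathode and Al³⁺/Al is the anode.
E°cell = +0.00 − (−1.65) = +1.65 V; balancing electrons gives n = 6.
ΔG° = −nFE°cell = −(6)(96485)(+1.65) J/mol = −955 kJ/mol.

−955 kJ/mol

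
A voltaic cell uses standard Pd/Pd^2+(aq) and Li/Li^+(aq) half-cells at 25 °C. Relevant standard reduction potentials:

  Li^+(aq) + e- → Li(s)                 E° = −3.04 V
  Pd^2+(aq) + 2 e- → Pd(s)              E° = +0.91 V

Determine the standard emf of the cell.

+3.95 V

Of the two couples in this cell, the one with the more positive reduction potential is reduced at the cathode: here that is Pd²⁺/Pd (+0.91 V); Li⁺/Li (−3.04 V) is the anode.
E°cell = E°(cathode) − E°(anode) = +0.91 − (−3.04) = +3.95 V.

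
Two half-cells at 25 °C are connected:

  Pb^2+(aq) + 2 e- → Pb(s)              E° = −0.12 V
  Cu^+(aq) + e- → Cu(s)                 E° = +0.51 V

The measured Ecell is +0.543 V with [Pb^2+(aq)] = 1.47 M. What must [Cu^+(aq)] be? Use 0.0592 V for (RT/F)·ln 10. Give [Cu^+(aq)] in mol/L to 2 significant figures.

0.041 M

Cu⁺/Cu is the cathode (higher E°); E°cell = +0.51 − (−0.12) = +0.63 V with n = 2.
Rearranging E = E° − (0.0592/n)·log Q gives log Q = 2(+0.63 − (+0.543))/0.0592 = 2.939.
The balanced reaction is 2 Cu^+(aq) + Pb(s) → 2 Cu(s) + Pb^2+(aq), so Q = [Pb^2+(aq)] / [Cu^+(aq)]^2.
Isolating [Cu^+(aq)] in Q = 10^{2.939} yields log [Cu^+(aq)] = −1.386, i.e. 0.041 M.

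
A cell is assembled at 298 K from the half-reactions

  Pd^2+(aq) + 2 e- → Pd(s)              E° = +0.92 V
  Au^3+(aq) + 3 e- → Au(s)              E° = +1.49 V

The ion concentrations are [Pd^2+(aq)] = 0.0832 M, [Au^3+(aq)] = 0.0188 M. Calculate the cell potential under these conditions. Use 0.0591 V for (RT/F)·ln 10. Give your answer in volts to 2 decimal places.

+0.57 V

Since E°(Au³⁺/Au) > E°(Pd²⁺/Pd), Au³⁺/Au serves as the cathode.
E°cell = +1.49 − (+0.92) = +0.57 V, with n = 6 electrons transferred.
Balancing gives 2 Au^3+(aq) + 3 Pd(s) → 2 Au(s) + 3 Pd^2+(aq); hence Q = [Pd^2+(aq)]^3 / [Au^3+(aq)]^2 = 1.63 (log Q = 0.212).
Applying E = E° − (RT ln10/nF)·log Q gives +0.57 − (0.0591/6)(0.212) = +0.57 V.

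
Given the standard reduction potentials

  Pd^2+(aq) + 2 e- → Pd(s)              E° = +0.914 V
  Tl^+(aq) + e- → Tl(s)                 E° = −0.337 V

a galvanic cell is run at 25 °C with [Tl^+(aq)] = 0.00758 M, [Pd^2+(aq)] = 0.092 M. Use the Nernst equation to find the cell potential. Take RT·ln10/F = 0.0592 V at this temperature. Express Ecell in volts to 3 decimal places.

+1.346 V

Since E°(Pd²⁺/Pd) > E°(Tl⁺/Tl), Pd²⁺/Pd serves as the cathode.
E°cell = +0.914 − (−0.337) = +1.251 V, with n = 2 electrons transferred.
Balancing gives Pd^2+(aq) + 2 Tl(s) → Pd(s) + 2 Tl^+(aq); hence Q = [Tl^+(aq)]^2 / [Pd^2+(aq)] = 0.000625 (log Q = −3.204).
Applying E = E° − (RT ln10/nF)·log Q gives +1.251 − (0.0592/2)(−3.204) = +1.346 V.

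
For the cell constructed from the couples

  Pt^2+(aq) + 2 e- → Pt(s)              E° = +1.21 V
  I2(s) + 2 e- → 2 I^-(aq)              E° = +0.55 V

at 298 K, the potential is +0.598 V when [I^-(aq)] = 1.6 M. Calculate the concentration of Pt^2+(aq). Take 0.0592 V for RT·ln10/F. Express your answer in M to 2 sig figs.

With Pt²⁺/Pt at the cathode and I₂/I⁻ at the anode, E°cell = +1.21 − (+0.55) = +0.66 V (n = 2).
From the Nernst equation, log Q = n(E° − E)/0.0592 = 2·(+0.66 − (+0.598))/0.0592 = 2.095.
For Pt^2+(aq) + 2 I^-(aq) → Pt(s) + I2(s), the reaction quotient is Q = 1 / ([Pt^2+(aq)]·[I^-(aq)]^2).
Substituting the known concentrations and solving, log [Pt^2+(aq)] = −2.503 and [Pt^2+(aq)] = 0.0031 M.

0.0031 M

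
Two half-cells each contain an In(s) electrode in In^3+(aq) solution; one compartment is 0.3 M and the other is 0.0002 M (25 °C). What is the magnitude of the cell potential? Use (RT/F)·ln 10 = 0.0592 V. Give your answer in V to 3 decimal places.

0.063 V

For a concentration cell E°cell = 0, since both electrodes use the same couple.
The compartment with the higher In^3+(aq) concentration (0.3 M) acts as the cathode; ions are reduced there and produced at the dilute (0.0002 M) anode.
With n = 3, Ecell = −(0.0592/3)·log([dilute]/[conc]) = −(0.0592/3)·log(0.0002/0.3) = +0.063 V.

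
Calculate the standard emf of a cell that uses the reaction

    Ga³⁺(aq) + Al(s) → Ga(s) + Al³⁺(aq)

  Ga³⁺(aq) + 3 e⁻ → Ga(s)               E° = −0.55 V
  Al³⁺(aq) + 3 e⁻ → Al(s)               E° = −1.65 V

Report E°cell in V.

In the reaction as written, Ga³⁺(aq) is reduced (cathode) and Al³⁺(aq) is produced by oxidation at the anode.
E°cell = E°(cathode) − E°(anode) = −0.55 − (−1.65) = +1.10 V.

+1.10 V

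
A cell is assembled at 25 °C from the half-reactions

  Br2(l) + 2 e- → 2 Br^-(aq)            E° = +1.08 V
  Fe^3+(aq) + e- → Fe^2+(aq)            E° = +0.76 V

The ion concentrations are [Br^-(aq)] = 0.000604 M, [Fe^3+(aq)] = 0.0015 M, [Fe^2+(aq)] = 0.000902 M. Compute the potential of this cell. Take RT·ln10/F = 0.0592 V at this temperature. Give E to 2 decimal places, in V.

Br₂/Br⁻ is reduced (cathode, E° = +1.08 V) and Fe³⁺/Fe²⁺ is oxidized (anode).
E°cell = E°cat − E°an = +1.08 − (+0.76) = +0.32 V; n = 2.
The balanced reaction is Br2(l) + 2 Fe^2+(aq) → 2 Br^-(aq) + 2 Fe^3+(aq), so Q = ([Br^-(aq)]^2·[Fe^3+(aq)]^2) / [Fe^2+(aq)]^2 = 1.01×10^−6 and log Q = −5.996.
Applying E = E° − (RT ln10/nF)·log Q gives +0.32 − (0.0592/2)(−5.996) = +0.50 V.

+0.50 V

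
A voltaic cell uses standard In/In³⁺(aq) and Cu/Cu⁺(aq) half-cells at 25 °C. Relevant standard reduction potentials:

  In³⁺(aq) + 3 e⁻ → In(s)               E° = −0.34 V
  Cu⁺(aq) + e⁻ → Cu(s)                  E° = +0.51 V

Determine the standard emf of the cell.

Of the two couples in this cell, the one with the more positive reduction potential is reduced at the cathode: here that is Cu⁺/Cu (+0.51 V); In³⁺/In (−0.34 V) is the anode.
E°cell = E°(cathode) − E°(anode) = +0.51 − (−0.34) = +0.85 V.

+0.85 V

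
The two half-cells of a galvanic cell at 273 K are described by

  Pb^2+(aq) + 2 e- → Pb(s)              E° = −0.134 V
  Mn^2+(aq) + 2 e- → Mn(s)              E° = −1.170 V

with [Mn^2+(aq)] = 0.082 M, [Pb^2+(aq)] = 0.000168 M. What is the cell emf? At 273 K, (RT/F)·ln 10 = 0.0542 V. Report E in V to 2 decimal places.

+0.96 V

Since E°(Pb²⁺/Pb) > E°(Mn²⁺/Mn), Pb²⁺/Pb serves as the cathode.
E°cell = −0.134 − (−1.170) = +1.036 V, with n = 2 electrons transferred.
Balancing gives Pb^2+(aq) + Mn(s) → Pb(s) + Mn^2+(aq); hence Q = [Mn^2+(aq)] / [Pb^2+(aq)] = 488 (log Q = 2.689).
By the Nernst equation, E = +1.036 − (0.0542/2)·(2.689) = +0.96 V.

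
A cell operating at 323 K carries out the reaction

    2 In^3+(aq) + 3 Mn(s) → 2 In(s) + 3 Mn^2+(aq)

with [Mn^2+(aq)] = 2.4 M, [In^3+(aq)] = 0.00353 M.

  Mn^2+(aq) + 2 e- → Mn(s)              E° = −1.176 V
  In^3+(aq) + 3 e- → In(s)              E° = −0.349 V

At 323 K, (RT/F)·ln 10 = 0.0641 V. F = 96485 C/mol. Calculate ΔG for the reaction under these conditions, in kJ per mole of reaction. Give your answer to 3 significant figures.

−441 kJ/mol

The standard cell potential is −0.349 − (−1.176) = +0.827 V, with n = 6 electrons in the balanced equation.
Q = [Mn^2+(aq)]^3 / [In^3+(aq)]^2 = 1.11×10^6, so log Q = 6.045 and E = +0.827 − (0.0641/6)(6.045) = +0.7624 V.
Then ΔG = −nFE = −6 × 96485 × +0.7624 J/mol = −441 kJ/mol.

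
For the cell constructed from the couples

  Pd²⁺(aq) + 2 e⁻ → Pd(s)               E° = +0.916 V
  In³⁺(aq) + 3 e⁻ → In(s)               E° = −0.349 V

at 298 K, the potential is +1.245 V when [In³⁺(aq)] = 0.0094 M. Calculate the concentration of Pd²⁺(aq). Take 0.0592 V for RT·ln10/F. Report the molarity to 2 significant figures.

With Pd²⁺/Pd at the cathode and In³⁺/In at the anode, E°cell = +0.916 − (−0.349) = +1.265 V (n = 6).
From the Nernst equation, log Q = n(E° − E)/0.0592 = 6·(+1.265 − (+1.245))/0.0592 = 2.027.
The balanced reaction is 3 Pd²⁺(aq) + 2 In(s) → 3 Pd(s) + 2 In³⁺(aq), so Q = [In³⁺(aq)]^2 / [Pd²⁺(aq)]^3.
Substituting the known concentrations and solving, log [Pd²⁺(aq)] = −2.027 and [Pd²⁺(aq)] = 0.0094 M.

0.0094 M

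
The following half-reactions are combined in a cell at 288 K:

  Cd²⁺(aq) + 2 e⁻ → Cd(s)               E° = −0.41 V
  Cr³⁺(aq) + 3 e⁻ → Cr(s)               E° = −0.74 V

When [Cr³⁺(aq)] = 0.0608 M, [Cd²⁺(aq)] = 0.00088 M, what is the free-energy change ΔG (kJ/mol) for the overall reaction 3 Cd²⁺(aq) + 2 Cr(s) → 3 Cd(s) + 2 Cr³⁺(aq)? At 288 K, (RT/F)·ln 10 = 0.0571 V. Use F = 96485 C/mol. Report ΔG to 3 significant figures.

−154 kJ/mol

The standard cell potential is −0.41 − (−0.74) = +0.33 V, with n = 6 electrons in the balanced equation.
The reaction quotient is [Cr³⁺(aq)]^2 / [Cd²⁺(aq)]^3 = 5.42×10^6; by Nernst, E = +0.33 − (0.0571/6)(6.734) = +0.2659 V.
ΔG = −nFE = −(6)(96485)(+0.2659) J/mol = −154 kJ/mol.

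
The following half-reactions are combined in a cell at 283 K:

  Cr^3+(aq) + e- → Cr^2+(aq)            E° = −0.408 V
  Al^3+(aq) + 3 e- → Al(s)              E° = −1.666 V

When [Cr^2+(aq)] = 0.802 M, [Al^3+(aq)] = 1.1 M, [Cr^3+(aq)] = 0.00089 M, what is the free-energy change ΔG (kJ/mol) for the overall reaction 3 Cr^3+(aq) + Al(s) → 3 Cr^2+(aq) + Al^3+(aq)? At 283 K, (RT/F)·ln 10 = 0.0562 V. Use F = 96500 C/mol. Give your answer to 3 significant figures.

With Cr³⁺/Cr²⁺ reduced at the cathode, E°cell = −0.408 − (−1.666) = +1.258 V and n = 3.
Q = ([Cr^2+(aq)]^3·[Al^3+(aq)]) / [Cr^3+(aq)]^3 = 8.05×10^8, so log Q = 8.906 and E = +1.258 − (0.0562/3)(8.906) = +1.0912 V.
ΔG = −nFE = −(3)(96500)(+1.0912) J/mol = −316 kJ/mol.

−316 kJ/mol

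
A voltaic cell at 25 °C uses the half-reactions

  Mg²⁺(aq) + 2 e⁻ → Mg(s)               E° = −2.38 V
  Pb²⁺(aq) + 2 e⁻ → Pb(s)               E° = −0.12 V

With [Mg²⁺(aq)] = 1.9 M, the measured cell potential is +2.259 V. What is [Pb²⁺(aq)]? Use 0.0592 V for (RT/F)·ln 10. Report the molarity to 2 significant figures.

1.8 M

With Pb²⁺/Pb at the cathode and Mg²⁺/Mg at the anode, E°cell = −0.12 − (−2.38) = +2.26 V (n = 2).
From the Nernst equation, log Q = n(E° − E)/0.0592 = 2·(+2.26 − (+2.259))/0.0592 = 0.034.
The balanced reaction is Pb²⁺(aq) + Mg(s) → Pb(s) + Mg²⁺(aq), so Q = [Mg²⁺(aq)] / [Pb²⁺(aq)].
Substituting the known concentrations and solving, log [Pb²⁺(aq)] = 0.245 and [Pb²⁺(aq)] = 1.8 M.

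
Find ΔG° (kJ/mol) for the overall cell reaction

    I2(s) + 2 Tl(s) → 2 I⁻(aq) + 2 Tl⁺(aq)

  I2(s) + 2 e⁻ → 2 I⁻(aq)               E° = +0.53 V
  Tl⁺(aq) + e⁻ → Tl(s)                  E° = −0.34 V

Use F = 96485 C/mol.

In the reaction as written I2(s) is reduced, so the I₂/I⁻ couple is the cathode and Tl⁺/Tl is the anode.
E°cell = +0.53 − (−0.34) = +0.87 V; balancing electrons gives n = 2.
ΔG° = −nFE°cell = −(2)(96485)(+0.87) J/mol = −168 kJ/mol.

−168 kJ/mol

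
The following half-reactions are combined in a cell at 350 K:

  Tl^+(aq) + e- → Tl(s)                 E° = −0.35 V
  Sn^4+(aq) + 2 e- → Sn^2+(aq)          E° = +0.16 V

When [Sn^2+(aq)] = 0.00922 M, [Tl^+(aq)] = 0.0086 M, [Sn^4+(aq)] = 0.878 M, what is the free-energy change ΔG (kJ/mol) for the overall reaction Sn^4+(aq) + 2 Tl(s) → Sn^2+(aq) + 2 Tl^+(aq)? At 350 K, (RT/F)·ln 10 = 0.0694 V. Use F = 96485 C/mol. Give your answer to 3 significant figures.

−139 kJ/mol

The standard cell potential is +0.16 − (−0.35) = +0.51 V, with n = 2 electrons in the balanced equation.
Q = ([Sn^2+(aq)]·[Tl^+(aq)]^2) / [Sn^4+(aq)] = 7.77×10^−7, so log Q = −6.110 and E = +0.51 − (0.0694/2)(−6.110) = +0.7220 V.
Then ΔG = −nFE = −2 × 96485 × +0.7220 J/mol = −139 kJ/mol.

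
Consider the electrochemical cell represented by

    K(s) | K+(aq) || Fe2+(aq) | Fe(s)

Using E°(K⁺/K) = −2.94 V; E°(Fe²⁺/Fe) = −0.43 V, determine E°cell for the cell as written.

+2.51 V

By convention the left-hand electrode in cell notation is the anode (oxidation) and the right-hand electrode is the cathode (reduction).
E°cell = E°(right) − E°(left) = −0.43 − (−2.94) = +2.51 V.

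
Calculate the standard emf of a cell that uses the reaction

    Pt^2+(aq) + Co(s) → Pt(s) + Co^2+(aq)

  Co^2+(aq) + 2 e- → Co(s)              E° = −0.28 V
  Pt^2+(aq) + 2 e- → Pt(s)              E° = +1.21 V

+1.49 V

Pt^2+(aq) gains electrons, so the Pt²⁺/Pt couple is the cathode; the Co²⁺/Co couple is the anode.
E°cell = E°(cathode) − E°(anode) = +1.21 − (−0.28) = +1.49 V.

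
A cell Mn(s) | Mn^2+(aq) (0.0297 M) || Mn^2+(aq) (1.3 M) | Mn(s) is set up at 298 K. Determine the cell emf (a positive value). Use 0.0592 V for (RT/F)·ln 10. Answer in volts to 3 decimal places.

0.049 V

For a concentration cell E°cell = 0, since both electrodes use the same couple.
The compartment with the higher Mn^2+(aq) concentration (1.3 M) acts as the cathode; ions are reduced there and produced at the dilute (0.0297 M) anode.
With n = 2, Ecell = −(0.0592/2)·log([dilute]/[conc]) = −(0.0592/2)·log(0.0297/1.3) = +0.049 V.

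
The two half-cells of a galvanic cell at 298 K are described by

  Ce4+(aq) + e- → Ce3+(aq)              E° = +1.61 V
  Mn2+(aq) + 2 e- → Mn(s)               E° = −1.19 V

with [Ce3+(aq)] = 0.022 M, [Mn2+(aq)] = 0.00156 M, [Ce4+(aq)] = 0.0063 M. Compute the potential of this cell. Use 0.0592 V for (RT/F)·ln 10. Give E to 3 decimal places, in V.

Ce⁴⁺/Ce³⁺ is reduced (cathode, E° = +1.61 V) and Mn²⁺/Mn is oxidized (anode).
E°cell = E°cat − E°an = +1.61 − (−1.19) = +2.80 V; n = 2.
For the overall reaction 2 Ce4+(aq) + Mn(s) → 2 Ce3+(aq) + Mn2+(aq), Q = ([Ce3+(aq)]^2·[Mn2+(aq)]) / [Ce4+(aq)]^2 = 0.019, giving log Q = −1.721.
Applying E = E° − (RT ln10/nF)·log Q gives +2.80 − (0.0592/2)(−1.721) = +2.851 V.

+2.851 V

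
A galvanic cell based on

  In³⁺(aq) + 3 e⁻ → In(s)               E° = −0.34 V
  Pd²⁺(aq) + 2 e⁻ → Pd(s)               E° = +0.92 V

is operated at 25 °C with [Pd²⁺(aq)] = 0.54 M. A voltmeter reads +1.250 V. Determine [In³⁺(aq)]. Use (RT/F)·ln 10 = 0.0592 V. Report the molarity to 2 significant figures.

1.3 M

Pd²⁺/Pd is the cathode (higher E°); E°cell = +0.92 − (−0.34) = +1.26 V with n = 6.
Rearranging E = E° − (0.0592/n)·log Q gives log Q = 6(+1.26 − (+1.250))/0.0592 = 1.014.
Balancing electrons gives 3 Pd²⁺(aq) + 2 In(s) → 3 Pd(s) + 2 In³⁺(aq); thus Q = [In³⁺(aq)]^2 / [Pd²⁺(aq)]^3.
Solving for the unknown gives log [In³⁺(aq)] = 0.106, so [In³⁺(aq)] ≈ 1.3 M.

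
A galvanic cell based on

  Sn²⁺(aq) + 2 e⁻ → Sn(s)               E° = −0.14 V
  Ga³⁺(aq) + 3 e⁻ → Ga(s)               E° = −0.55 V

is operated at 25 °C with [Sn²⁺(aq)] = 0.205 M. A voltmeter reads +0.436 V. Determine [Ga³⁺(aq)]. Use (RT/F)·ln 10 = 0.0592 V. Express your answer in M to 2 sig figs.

0.0045 M

With Sn²⁺/Sn at the cathode and Ga³⁺/Ga at the anode, E°cell = −0.14 − (−0.55) = +0.41 V (n = 6).
Since E = E° − (0.0592/n)·log Q, log Q = n(E° − E)/0.0592 = −2.635.
The balanced reaction is 3 Sn²⁺(aq) + 2 Ga(s) → 3 Sn(s) + 2 Ga³⁺(aq), so Q = [Ga³⁺(aq)]^2 / [Sn²⁺(aq)]^3.
Solving for the unknown gives log [Ga³⁺(aq)] = −2.350, so [Ga³⁺(aq)] ≈ 0.0045 M.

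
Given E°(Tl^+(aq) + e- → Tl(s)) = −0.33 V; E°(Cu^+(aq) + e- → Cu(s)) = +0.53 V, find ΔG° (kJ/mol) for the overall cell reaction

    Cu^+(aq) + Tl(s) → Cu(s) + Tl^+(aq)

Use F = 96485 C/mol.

−83.0 kJ/mol

In the reaction as written Cu^+(aq) is reduced, so the Cu⁺/Cu couple is the cathode and Tl⁺/Tl is the anode.
E°cell = +0.53 − (−0.33) = +0.86 V; balancing electrons gives n = 1.
ΔG° = −nFE°cell = −(1)(96485)(+0.86) J/mol = −83.0 kJ/mol.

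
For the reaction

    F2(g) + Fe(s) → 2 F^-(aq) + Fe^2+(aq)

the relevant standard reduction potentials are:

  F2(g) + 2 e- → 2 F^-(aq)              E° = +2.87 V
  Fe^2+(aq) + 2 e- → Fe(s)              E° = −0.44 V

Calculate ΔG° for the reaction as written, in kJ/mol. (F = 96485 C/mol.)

−639 kJ/mol

In the reaction as written F2(g) is reduced, so the F₂/F⁻ couple is the cathode and Fe²⁺/Fe is the anode.
E°cell = +2.87 − (−0.44) = +3.31 V; balancing electrons gives n = 2.
ΔG° = −nFE°cell = −(2)(96485)(+3.31) J/mol = −639 kJ/mol.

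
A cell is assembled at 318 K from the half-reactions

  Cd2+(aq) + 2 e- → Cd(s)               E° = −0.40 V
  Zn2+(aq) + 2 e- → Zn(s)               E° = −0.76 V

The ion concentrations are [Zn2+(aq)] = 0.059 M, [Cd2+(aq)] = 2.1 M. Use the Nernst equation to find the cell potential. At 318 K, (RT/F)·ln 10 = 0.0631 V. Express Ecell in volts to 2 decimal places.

Cd²⁺/Cd is reduced (cathode, E° = −0.40 V) and Zn²⁺/Zn is oxidized (anode).
The standard potential is −0.40 − (−0.76) = +0.36 V and the balanced reaction transfers n = 2 electrons.
For the overall reaction Cd2+(aq) + Zn(s) → Cd(s) + Zn2+(aq), Q = [Zn2+(aq)] / [Cd2+(aq)] = 0.0281, giving log Q = −1.551.
Applying E = E° − (RT ln10/nF)·log Q gives +0.36 − (0.0631/2)(−1.551) = +0.41 V.

+0.41 V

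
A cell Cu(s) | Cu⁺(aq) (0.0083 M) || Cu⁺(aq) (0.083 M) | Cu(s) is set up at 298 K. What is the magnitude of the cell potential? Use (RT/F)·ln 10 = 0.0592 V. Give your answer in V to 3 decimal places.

For a concentration cell E°cell = 0, since both electrodes use the same couple.
The compartment with the higher Cu⁺(aq) concentration (0.083 M) acts as the cathode; ions are reduced there and produced at the dilute (0.0083 M) anode.
With n = 1, Ecell = −(0.0592/1)·log([dilute]/[conc]) = −(0.0592/1)·log(0.0083/0.083) = +0.059 V.

0.059 V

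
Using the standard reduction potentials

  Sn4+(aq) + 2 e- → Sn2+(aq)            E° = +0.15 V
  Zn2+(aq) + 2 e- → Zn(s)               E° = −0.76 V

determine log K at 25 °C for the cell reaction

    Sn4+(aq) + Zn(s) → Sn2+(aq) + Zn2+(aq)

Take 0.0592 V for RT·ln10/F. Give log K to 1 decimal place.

log K = 30.7

The Sn⁴⁺/Sn²⁺ couple is reduced (cathode); E°cell = +0.15 − (−0.76) = +0.91 V with n = 2.
At equilibrium E = 0, so log K = nE°cell / 0.0592 = (2)(+0.91) / 0.0592 = 30.7.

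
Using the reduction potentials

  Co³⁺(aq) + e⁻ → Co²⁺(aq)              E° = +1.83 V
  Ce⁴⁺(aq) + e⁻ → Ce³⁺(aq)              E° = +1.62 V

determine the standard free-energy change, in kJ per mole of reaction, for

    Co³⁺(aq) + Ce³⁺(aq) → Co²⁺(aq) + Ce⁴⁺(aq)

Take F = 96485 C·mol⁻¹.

In the reaction as written Co³⁺(aq) is reduced, so the Co³⁺/Co²⁺ couple is the cathode and Ce⁴⁺/Ce³⁺ is the anode.
E°cell = +1.83 − (+1.62) = +0.21 V; balancing electrons gives n = 1.
ΔG° = −nFE°cell = −(1)(96485)(+0.21) J/mol = −20.3 kJ/mol.

−20.3 kJ/mol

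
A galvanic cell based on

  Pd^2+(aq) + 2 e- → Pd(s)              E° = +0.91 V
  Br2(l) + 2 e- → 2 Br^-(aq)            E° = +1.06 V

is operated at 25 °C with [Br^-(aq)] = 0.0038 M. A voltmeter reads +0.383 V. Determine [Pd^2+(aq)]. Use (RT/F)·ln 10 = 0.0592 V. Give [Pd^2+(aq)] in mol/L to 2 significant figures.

Br₂/Br⁻ is the cathode (higher E°); E°cell = +1.06 − (+0.91) = +0.15 V with n = 2.
From the Nernst equation, log Q = n(E° − E)/0.0592 = 2·(+0.15 − (+0.383))/0.0592 = −7.872.
Balancing electrons gives Br2(l) + Pd(s) → 2 Br^-(aq) + Pd^2+(aq); thus Q = [Br^-(aq)]^2·[Pd^2+(aq)].
Isolating [Pd^2+(aq)] in Q = 10^{−7.872} yields log [Pd^2+(aq)] = −3.032, i.e. 0.00093 M.

0.00093 M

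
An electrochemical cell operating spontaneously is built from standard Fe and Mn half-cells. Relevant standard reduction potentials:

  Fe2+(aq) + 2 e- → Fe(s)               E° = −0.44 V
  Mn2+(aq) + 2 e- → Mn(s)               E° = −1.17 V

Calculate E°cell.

+0.73 V

Of the two couples in this cell, the one with the more positive reduction potential is reduced at the cathode: here that is Fe²⁺/Fe (−0.44 V); Mn²⁺/Mn (−1.17 V) is the anode.
E°cell = E°(cathode) − E°(anode) = −0.44 − (−1.17) = +0.73 V.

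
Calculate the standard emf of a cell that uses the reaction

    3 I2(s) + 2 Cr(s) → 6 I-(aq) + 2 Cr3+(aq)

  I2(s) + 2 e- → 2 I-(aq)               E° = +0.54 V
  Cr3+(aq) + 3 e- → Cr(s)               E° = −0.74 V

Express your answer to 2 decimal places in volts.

In the reaction as written, I2(s) is reduced (cathode) and Cr3+(aq) is produced by oxidation at the anode.
E°cell = E°(cathode) − E°(anode) = +0.54 − (−0.74) = +1.28 V.

+1.28 V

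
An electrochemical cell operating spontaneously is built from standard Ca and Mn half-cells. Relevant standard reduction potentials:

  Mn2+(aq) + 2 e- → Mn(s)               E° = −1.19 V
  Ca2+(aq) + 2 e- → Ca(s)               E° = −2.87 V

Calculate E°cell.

The Mn²⁺/Mn couple has the higher E°, so Mn ion is reduced (cathode) and Ca is oxidized (anode).
E°cell = E°(cathode) − E°(anode) = −1.19 − (−2.87) = +1.68 V.

+1.68 V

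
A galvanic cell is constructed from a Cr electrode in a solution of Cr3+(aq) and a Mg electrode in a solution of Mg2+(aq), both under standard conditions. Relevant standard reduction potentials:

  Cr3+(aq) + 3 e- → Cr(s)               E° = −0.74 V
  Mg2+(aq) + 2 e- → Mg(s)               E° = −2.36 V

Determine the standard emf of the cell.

The Cr³⁺/Cr couple has the higher E°, so Cr ion is reduced (cathode) and Mg is oxidized (anode).
E°cell = E°(cathode) − E°(anode) = −0.74 − (−2.36) = +1.62 V.

+1.62 V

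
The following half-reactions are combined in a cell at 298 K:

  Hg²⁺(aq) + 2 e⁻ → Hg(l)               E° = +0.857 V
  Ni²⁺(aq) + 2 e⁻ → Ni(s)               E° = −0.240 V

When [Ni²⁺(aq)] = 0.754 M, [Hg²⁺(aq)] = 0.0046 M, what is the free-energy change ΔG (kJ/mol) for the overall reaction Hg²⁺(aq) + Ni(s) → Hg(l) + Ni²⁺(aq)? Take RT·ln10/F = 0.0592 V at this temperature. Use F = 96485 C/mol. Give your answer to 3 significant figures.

−199 kJ/mol

With Hg²⁺/Hg reduced at the cathode, E°cell = +0.857 − (−0.240) = +1.097 V and n = 2.
Q = [Ni²⁺(aq)] / [Hg²⁺(aq)] = 164, so log Q = 2.215 and E = +1.097 − (0.0592/2)(2.215) = +1.0314 V.
Finally ΔG = −nFE = −(2)(96485 C/mol)(+1.0314 V) = −199 kJ/mol.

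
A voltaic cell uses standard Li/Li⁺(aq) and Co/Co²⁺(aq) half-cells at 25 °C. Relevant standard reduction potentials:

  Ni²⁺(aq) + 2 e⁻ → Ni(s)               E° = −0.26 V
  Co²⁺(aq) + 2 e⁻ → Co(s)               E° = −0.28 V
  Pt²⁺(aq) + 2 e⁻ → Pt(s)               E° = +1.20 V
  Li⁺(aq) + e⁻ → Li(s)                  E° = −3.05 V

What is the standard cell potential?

Of the two couples in this cell, the one with the more positive reduction potential is reduced at the cathode: here that is Co²⁺/Co (−0.28 V); Li⁺/Li (−3.05 V) is the anode.
E°cell = E°(cathode) − E°(anode) = −0.28 − (−3.05) = +2.77 V.

+2.77 V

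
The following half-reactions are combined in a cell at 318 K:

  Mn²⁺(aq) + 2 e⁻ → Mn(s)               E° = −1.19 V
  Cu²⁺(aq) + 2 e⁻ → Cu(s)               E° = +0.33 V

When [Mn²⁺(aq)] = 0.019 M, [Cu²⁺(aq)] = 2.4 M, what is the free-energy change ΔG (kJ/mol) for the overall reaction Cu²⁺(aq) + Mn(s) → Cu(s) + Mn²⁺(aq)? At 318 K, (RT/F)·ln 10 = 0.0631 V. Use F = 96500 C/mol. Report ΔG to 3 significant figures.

−306 kJ/mol

The standard cell potential is +0.33 − (−1.19) = +1.52 V, with n = 2 electrons in the balanced equation.
Here Q = [Mn²⁺(aq)] / [Cu²⁺(aq)] = 0.00792 (log Q = −2.101), giving E = +1.52 − (0.0631/2)·(−2.101) = +1.5863 V.
Then ΔG = −nFE = −2 × 96500 × +1.5863 J/mol = −306 kJ/mol.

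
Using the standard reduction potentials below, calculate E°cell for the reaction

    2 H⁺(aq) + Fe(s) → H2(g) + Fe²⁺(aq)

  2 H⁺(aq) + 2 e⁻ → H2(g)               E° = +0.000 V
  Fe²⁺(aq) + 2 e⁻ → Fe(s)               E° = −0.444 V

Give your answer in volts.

+0.444 V

In the reaction as written, H⁺(aq) is reduced (cathode) and Fe²⁺(aq) is produced by oxidation at the anode.
E°cell = E°(cathode) − E°(anode) = +0.000 − (−0.444) = +0.444 V.
The positive value indicates the reaction is spontaneous as written.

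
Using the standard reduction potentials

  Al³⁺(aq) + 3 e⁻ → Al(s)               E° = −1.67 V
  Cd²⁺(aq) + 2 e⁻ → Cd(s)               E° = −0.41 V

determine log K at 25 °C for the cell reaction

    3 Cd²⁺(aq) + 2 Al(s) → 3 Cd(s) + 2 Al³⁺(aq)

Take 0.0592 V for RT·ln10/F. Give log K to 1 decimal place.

log K = 127.7

The Cd²⁺/Cd couple is reduced (cathode); E°cell = −0.41 − (−1.67) = +1.26 V with n = 6.
At equilibrium E = 0, so log K = nE°cell / 0.0592 = (6)(+1.26) / 0.0592 = 127.7.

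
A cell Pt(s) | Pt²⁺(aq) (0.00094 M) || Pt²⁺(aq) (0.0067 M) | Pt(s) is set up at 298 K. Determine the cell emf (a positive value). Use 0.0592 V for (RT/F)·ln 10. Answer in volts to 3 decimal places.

For a concentration cell E°cell = 0, since both electrodes use the same couple.
The compartment with the higher Pt²⁺(aq) concentration (0.0067 M) acts as the cathode; ions are reduced there and produced at the dilute (0.00094 M) anode.
With n = 2, Ecell = −(0.0592/2)·log([dilute]/[conc]) = −(0.0592/2)·log(0.00094/0.0067) = +0.025 V.

0.025 V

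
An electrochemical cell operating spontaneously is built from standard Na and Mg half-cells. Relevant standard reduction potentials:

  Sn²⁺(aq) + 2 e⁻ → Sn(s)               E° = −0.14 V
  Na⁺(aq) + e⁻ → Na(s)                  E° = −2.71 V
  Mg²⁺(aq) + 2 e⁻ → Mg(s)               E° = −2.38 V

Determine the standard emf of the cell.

+0.33 V

Of the two couples in this cell, the one with the more positive reduction potential is reduced at the cathode: here that is Mg²⁺/Mg (−2.38 V); Na⁺/Na (−2.71 V) is the anode.
E°cell = E°(cathode) − E°(anode) = −2.38 − (−2.71) = +0.33 V.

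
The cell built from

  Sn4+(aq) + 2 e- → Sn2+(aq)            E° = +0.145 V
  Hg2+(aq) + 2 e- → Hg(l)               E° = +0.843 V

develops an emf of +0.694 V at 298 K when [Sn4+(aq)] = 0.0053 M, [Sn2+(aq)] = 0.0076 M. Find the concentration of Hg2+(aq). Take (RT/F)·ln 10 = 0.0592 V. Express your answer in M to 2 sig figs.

Hg²⁺/Hg is the cathode (higher E°); E°cell = +0.843 − (+0.145) = +0.698 V with n = 2.
Since E = E° − (0.0592/n)·log Q, log Q = n(E° − E)/0.0592 = 0.135.
The balanced reaction is Hg2+(aq) + Sn2+(aq) → Hg(l) + Sn4+(aq), so Q = [Sn4+(aq)] / ([Hg2+(aq)]·[Sn2+(aq)]).
Isolating [Hg2+(aq)] in Q = 10^{0.135} yields log [Hg2+(aq)] = −0.292, i.e. 0.51 M.

0.51 M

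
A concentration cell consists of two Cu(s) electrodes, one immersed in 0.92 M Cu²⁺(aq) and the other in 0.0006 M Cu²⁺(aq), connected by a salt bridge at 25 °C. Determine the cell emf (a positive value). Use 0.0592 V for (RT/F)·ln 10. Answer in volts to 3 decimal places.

0.094 V

For a concentration cell E°cell = 0, since both electrodes use the same couple.
The compartment with the higher Cu²⁺(aq) concentration (0.92 M) acts as the cathode; ions are reduced there and produced at the dilute (0.0006 M) anode.
With n = 2, Ecell = −(0.0592/2)·log([dilute]/[conc]) = −(0.0592/2)·log(0.0006/0.92) = +0.094 V.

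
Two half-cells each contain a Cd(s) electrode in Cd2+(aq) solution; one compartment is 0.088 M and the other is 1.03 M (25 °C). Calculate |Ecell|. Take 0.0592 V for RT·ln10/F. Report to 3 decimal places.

0.032 V

For a concentration cell E°cell = 0, since both electrodes use the same couple.
The compartment with the higher Cd2+(aq) concentration (1.03 M) acts as the cathode; ions are reduced there and produced at the dilute (0.088 M) anode.
With n = 2, Ecell = −(0.0592/2)·log([dilute]/[conc]) = −(0.0592/2)·log(0.088/1.03) = +0.032 V.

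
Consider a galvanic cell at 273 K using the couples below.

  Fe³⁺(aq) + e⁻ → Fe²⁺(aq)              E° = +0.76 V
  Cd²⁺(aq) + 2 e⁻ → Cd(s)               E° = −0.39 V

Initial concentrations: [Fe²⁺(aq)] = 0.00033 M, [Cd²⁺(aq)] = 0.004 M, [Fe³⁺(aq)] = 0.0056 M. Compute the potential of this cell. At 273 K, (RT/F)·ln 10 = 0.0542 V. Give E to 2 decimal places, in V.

+1.28 V

Fe³⁺/Fe²⁺ is reduced (cathode, E° = +0.76 V) and Cd²⁺/Cd is oxidized (anode).
E°cell = +0.76 − (−0.39) = +1.15 V, with n = 2 electrons transferred.
Balancing gives 2 Fe³⁺(aq) + Cd(s) → 2 Fe²⁺(aq) + Cd²⁺(aq); hence Q = ([Fe²⁺(aq)]^2·[Cd²⁺(aq)]) / [Fe³⁺(aq)]^2 = 1.39×10^−5 (log Q = −4.857).
E = E° − (0.0542/n)·log Q = +1.15 − (0.0542/2)(−4.857) = +1.28 V.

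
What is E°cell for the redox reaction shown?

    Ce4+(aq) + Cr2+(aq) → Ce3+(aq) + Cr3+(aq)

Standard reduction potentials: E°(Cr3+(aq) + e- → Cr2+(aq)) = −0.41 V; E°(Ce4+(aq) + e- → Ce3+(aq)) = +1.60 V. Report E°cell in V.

+2.01 V

Ce4+(aq) gains electrons, so the Ce⁴⁺/Ce³⁺ couple is the cathode; the Cr³⁺/Cr²⁺ couple is the anode.
E°cell = E°(cathode) − E°(anode) = +1.60 − (−0.41) = +2.01 V.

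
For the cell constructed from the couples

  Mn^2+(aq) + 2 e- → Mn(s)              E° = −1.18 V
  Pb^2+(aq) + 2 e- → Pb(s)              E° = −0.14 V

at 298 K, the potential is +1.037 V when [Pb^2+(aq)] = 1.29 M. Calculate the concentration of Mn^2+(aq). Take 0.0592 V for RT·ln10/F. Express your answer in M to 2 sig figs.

Pb²⁺/Pb is the cathode (higher E°); E°cell = −0.14 − (−1.18) = +1.04 V with n = 2.
From the Nernst equation, log Q = n(E° − E)/0.0592 = 2·(+1.04 − (+1.037))/0.0592 = 0.101.
For Pb^2+(aq) + Mn(s) → Pb(s) + Mn^2+(aq), the reaction quotient is Q = [Mn^2+(aq)] / [Pb^2+(aq)].
Isolating [Mn^2+(aq)] in Q = 10^{0.101} yields log [Mn^2+(aq)] = 0.212, i.e. 1.6 M.

1.6 M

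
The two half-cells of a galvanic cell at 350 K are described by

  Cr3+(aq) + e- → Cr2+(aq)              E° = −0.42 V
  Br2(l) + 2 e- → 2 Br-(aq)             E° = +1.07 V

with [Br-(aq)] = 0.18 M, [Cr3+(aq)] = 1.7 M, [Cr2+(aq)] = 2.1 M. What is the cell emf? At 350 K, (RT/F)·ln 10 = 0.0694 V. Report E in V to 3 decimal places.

Br₂/Br⁻ is reduced (cathode, E° = +1.07 V) and Cr³⁺/Cr²⁺ is oxidized (anode).
E°cell = E°cat − E°an = +1.07 − (−0.42) = +1.49 V; n = 2.
Balancing gives Br2(l) + 2 Cr2+(aq) → 2 Br-(aq) + 2 Cr3+(aq); hence Q = ([Br-(aq)]^2·[Cr3+(aq)]^2) / [Cr2+(aq)]^2 = 0.0212 (log Q = −1.673).
By the Nernst equation, E = +1.49 − (0.0694/2)·(−1.673) = +1.548 V.

+1.548 V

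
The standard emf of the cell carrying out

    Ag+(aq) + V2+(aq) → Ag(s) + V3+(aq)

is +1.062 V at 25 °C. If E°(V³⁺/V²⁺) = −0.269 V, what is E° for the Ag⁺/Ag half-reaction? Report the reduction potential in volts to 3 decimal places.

+0.793 V

In the reaction as written the Ag⁺/Ag couple is reduced (cathode) and V³⁺/V²⁺ is oxidized (anode), so E°cell = E°(Ag⁺/Ag) − E°(V³⁺/V²⁺).
E°(Ag⁺/Ag) = E°cell + E°(anode) = +1.062 + (−0.269) = +0.793 V.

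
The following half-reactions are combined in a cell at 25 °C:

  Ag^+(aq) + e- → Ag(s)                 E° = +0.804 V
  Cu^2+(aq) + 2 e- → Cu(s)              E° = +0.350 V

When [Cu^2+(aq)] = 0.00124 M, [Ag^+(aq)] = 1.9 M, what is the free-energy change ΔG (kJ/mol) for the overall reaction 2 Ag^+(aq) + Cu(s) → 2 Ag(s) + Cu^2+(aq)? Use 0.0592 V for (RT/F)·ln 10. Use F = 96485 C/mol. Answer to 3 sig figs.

−107 kJ/mol

With Ag⁺/Ag reduced at the cathode, E°cell = +0.804 − (+0.350) = +0.454 V and n = 2.
The reaction quotient is [Cu^2+(aq)] / [Ag^+(aq)]^2 = 0.000343; by Nernst, E = +0.454 − (0.0592/2)(−3.464) = +0.5565 V.
Finally ΔG = −nFE = −(2)(96485 C/mol)(+0.5565 V) = −107 kJ/mol.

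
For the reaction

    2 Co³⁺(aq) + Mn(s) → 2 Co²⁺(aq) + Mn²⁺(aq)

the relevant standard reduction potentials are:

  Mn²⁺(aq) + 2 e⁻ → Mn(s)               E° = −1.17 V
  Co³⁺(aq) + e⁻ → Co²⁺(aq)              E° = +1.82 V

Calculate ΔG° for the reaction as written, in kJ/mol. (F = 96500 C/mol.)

−577 kJ/mol

In the reaction as written Co³⁺(aq) is reduced, so the Co³⁺/Co²⁺ couple is the cathode and Mn²⁺/Mn is the anode.
E°cell = +1.82 − (−1.17) = +2.99 V; balancing electrons gives n = 2.
ΔG° = −nFE°cell = −(2)(96500)(+2.99) J/mol = −577 kJ/mol.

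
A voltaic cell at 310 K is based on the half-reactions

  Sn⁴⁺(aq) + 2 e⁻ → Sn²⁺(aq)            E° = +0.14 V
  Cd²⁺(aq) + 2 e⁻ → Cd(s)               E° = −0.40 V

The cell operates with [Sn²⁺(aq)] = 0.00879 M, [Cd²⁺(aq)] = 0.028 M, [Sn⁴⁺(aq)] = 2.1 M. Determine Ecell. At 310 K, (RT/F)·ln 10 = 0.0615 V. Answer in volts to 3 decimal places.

+0.661 V

Sn⁴⁺/Sn²⁺ is reduced (cathode, E° = +0.14 V) and Cd²⁺/Cd is oxidized (anode).
E°cell = E°cat − E°an = +0.14 − (−0.40) = +0.54 V; n = 2.
Balancing gives Sn⁴⁺(aq) + Cd(s) → Sn²⁺(aq) + Cd²⁺(aq); hence Q = ([Sn²⁺(aq)]·[Cd²⁺(aq)]) / [Sn⁴⁺(aq)] = 0.000117 (log Q = −3.931).
Applying E = E° − (RT ln10/nF)·log Q gives +0.54 − (0.0615/2)(−3.931) = +0.661 V.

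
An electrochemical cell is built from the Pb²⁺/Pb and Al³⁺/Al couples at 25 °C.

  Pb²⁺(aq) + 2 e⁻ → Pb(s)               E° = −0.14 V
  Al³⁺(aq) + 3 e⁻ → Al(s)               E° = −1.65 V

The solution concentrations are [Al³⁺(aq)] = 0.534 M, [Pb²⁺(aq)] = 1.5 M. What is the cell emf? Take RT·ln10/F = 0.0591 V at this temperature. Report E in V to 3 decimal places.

+1.521 V

Pb²⁺/Pb is reduced (cathode, E° = −0.14 V) and Al³⁺/Al is oxidized (anode).
E°cell = −0.14 − (−1.65) = +1.51 V, with n = 6 electrons transferred.
Balancing gives 3 Pb²⁺(aq) + 2 Al(s) → 3 Pb(s) + 2 Al³⁺(aq); hence Q = [Al³⁺(aq)]^2 / [Pb²⁺(aq)]^3 = 0.0845 (log Q = −1.073).
Applying E = E° − (RT ln10/nF)·log Q gives +1.51 − (0.0591/6)(−1.073) = +1.521 V.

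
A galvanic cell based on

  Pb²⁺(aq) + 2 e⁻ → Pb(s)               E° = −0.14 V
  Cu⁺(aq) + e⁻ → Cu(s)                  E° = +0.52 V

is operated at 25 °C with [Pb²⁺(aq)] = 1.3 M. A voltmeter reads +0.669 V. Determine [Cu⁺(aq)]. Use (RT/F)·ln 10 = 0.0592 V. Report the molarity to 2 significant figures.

1.6 M

With Cu⁺/Cu at the cathode and Pb²⁺/Pb at the anode, E°cell = +0.52 − (−0.14) = +0.66 V (n = 2).
Rearranging E = E° − (0.0592/n)·log Q gives log Q = 2(+0.66 − (+0.669))/0.0592 = −0.304.
Balancing electrons gives 2 Cu⁺(aq) + Pb(s) → 2 Cu(s) + Pb²⁺(aq); thus Q = [Pb²⁺(aq)] / [Cu⁺(aq)]^2.
Isolating [Cu⁺(aq)] in Q = 10^{−0.304} yields log [Cu⁺(aq)] = 0.209, i.e. 1.6 M.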